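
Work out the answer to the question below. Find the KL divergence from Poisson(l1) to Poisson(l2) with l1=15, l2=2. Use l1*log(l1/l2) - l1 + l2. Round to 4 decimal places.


KL divergence for Poisson:
KL = l1*log(l1/l2) - l1 + l2.
l1 = 15, l2 = 2.
log(15/2) = 2.014903.
l1*log(l1/l2) = 15 * 2.014903 = 30.223545.
KL = 30.223545 - 15 + 2 = 17.2235

17.2235


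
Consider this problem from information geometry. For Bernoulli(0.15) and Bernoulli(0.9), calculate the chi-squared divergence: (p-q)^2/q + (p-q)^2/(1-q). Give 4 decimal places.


Chi-squared divergence between Bernoulli distributions:
chi^2 = (p-q)^2/q + (p-q)^2/(1-q).
p = 0.15, q = 0.9, p-q = -0.75.
(p-q)^2 = 0.5625.
term1 = 0.5625/0.9 = 0.625.
term2 = 0.5625/0.1 = 5.625.
chi^2 = 0.625 + 5.625 = 6.2500

6.2500


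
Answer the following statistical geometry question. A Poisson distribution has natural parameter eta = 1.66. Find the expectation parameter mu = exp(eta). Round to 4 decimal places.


Expectation parameter for Poisson exponential family:
mu = exp(eta).
eta = 1.66.
mu = exp(1.66) = 5.2593

5.2593


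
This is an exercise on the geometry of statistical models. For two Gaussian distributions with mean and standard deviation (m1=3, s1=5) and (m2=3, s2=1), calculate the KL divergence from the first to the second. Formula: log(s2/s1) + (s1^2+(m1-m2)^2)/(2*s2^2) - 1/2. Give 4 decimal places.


KL divergence between normal distributions:
KL = log(s2/s1) + (s1^2 + (m1-m2)^2)/(2*s2^2) - 1/2.
log(1/5) = -1.609438.
(5^2 + (3-3)^2)/(2*1^2) = (25 + 0)/2 = 12.5.
KL = -1.609438 + 12.5 - 0.5 = 10.3906

10.3906


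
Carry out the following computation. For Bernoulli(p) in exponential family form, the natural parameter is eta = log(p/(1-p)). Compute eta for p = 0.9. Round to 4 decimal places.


Natural parameter for Bernoulli: eta = log(p/(1-p)).
p = 0.9, 1-p = 0.1.
p/(1-p) = 9.0.
eta = log(9.0) = 2.1972

2.1972


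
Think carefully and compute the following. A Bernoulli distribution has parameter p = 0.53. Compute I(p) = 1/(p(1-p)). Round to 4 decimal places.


For Bernoulli(p), Fisher information is I(p) = 1/(p*(1-p)).
p = 0.53, 1-p = 0.47.
p*(1-p) = 0.2491.
I(p) = 1/0.2491 = 4.0145

4.0145


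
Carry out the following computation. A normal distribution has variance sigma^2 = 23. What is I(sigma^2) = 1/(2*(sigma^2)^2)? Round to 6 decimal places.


Fisher information for variance: I(sigma^2) = 1/(2*sigma^4).
sigma^2 = 23, so sigma^4 = 529.
I = 1/(2*529) = 1/1058 = 0.000945

0.000945


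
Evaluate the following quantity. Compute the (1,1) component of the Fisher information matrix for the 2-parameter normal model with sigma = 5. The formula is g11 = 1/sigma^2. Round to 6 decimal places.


For the 2-parameter normal family, the Fisher metric has:
  g11 = 1/sigma^2, g22 = 2/sigma^2.
sigma = 5, sigma^2 = 25.
g11 = 0.040000

0.040000


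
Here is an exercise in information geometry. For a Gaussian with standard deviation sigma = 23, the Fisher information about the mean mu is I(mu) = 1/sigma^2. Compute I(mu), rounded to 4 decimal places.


The Fisher information for the mean of a normal distribution is I(mu) = 1/sigma^2.
sigma = 23, so sigma^2 = 529.
I(mu) = 1/529 = 0.0019

0.0019


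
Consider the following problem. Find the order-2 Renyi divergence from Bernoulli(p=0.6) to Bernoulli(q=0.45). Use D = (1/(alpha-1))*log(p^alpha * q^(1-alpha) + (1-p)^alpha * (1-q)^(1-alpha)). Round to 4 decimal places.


Renyi divergence of order alpha between Bernoulli distributions:
D = (1/(alpha-1))*log(p^alpha * q^(1-alpha) + (1-p)^alpha * (1-q)^(1-alpha)).
alpha = 2, p = 0.6, q = 0.45.
p^alpha * q^(1-alpha) = 0.6^2 * 0.45^-1 = 0.8.
(1-p)^alpha * (1-q)^(1-alpha) = 0.4^2 * 0.55^-1 = 0.290909.
sum = 0.8 + 0.290909 = 1.090909.
D = (1/1)*log(1.090909) = 0.0870

0.0870


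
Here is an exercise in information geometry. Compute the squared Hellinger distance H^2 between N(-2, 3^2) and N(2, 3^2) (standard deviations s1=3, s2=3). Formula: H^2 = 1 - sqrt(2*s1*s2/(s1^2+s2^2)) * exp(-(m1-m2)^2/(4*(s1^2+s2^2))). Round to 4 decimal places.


Squared Hellinger distance for Gaussians:
H^2 = 1 - sqrt(2*s1*s2/(s1^2+s2^2)) * exp(-(m1-m2)^2/(4*(s1^2+s2^2))).
s1^2 = 9, s2^2 = 9, s1^2+s2^2 = 18.
sqrt(2*3*3/(18)) = 1.0.
(m1-m2)^2 = (-4)^2 = 16.
exp(-16/(4*18)) = exp(-0.222222) = 0.800737.
H^2 = 1 - 1.0*0.800737 = 0.1993

0.1993


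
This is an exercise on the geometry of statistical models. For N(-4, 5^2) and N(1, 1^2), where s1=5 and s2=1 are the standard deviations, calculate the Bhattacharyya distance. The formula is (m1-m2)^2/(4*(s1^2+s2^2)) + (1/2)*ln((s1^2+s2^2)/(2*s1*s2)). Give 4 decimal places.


Bhattacharyya distance between two Gaussians:
DB = (m1-m2)^2/(4*(s1^2+s2^2)) + (1/2)*ln((s1^2+s2^2)/(2*s1*s2)).
(m1-m2)^2 = (-5)^2 = 25.
s1^2+s2^2 = 25 + 1 = 26.
term1 = 25/104 = 0.240385.
term2 = 0.5*ln(26/10.0) = 0.477756.
DB = 0.240385 + 0.477756 = 0.7181

0.7181


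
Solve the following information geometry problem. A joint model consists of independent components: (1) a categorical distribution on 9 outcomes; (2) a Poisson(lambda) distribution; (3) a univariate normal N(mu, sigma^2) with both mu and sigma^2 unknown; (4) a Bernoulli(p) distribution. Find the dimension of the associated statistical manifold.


The dimension of a statistical manifold equals the number of free
(independent) real parameters of the model. For a product of independent
blocks the parameter counts add.
- categorical on 9 outcomes (probabilities sum to 1): 9-1 = 8.
- Poisson (lambda): 1.
- normal (mu, sigma^2): 2.
- Bernoulli (p): 1.
Total = 8 + 1 + 2 + 1 = 12.
Dimension = 12

12


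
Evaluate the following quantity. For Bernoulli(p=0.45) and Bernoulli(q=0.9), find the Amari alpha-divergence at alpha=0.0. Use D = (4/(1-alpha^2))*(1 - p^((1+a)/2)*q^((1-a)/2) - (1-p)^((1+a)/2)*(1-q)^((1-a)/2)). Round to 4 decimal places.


Amari alpha-divergence:
D = (4/(1-alpha^2))*(1 - p^((1+a)/2)*q^((1-a)/2) - (1-p)^((1+a)/2)*(1-q)^((1-a)/2)).
alpha = 0.0, p = 0.45, q = 0.9.
e1 = (1+alpha)/2 = 0.5, e2 = (1-alpha)/2 = 0.5.
t1 = p^e1 * q^e2 = 0.45^0.5 * 0.9^0.5 = 0.636396.
t2 = (1-p)^e1 * (1-q)^e2 = 0.55^0.5 * 0.1^0.5 = 0.234521.
4/(1-alpha^2) = 4.0.
D = 4.0*(1 - 0.636396 - 0.234521) = 0.5163

0.5163


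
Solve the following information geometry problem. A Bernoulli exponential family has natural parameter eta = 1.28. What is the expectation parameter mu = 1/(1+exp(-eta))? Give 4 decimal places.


Dual coordinate (expectation parameter) for Bernoulli:
mu = 1/(1+exp(-eta)).
eta = 1.28.
exp(-eta) = exp(-1.28) = 0.278037.
mu = 1/(1+0.278037) = 0.7824

0.7824


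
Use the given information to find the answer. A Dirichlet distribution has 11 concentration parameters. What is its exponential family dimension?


Exponential family dimension calculation:
Dirichlet with 11 components has 11 natural parameters.

11


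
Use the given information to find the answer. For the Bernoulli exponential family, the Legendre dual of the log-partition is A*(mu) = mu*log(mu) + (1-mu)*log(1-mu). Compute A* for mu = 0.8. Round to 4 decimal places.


Legendre transform for Bernoulli:
A*(mu) = mu*log(mu) + (1-mu)*log(1-mu).
mu = 0.8, 1-mu = 0.2.
mu*log(mu) = 0.8*log(0.8) = -0.178515.
(1-mu)*log(1-mu) = 0.2*log(0.2) = -0.321888.
A* = -0.178515 + -0.321888 = -0.5004

-0.5004


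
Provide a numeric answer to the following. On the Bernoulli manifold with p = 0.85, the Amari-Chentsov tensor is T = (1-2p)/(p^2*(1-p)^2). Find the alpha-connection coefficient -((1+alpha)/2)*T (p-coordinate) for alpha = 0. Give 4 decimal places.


Skewness (Amari-Chentsov) tensor: T = (1-2p)/(p^2*(1-p)^2).
p = 0.85, 1-2p = -0.7, p^2 = 0.7225, (1-p)^2 = 0.0225.
T = -0.7/(0.7225 * 0.0225) = -43.060361.
In the p-coordinate, Gamma^(alpha) = Gamma^(0) - (alpha/2)*T with Gamma^(0) = (1/2)*g'(p) = -T/2,
so Gamma^(alpha) = -((1+alpha)/2)*T.
alpha = 0, -(1+alpha)/2 = -0.5.
Gamma = -0.5 * -43.060361 = 21.5302

21.5302


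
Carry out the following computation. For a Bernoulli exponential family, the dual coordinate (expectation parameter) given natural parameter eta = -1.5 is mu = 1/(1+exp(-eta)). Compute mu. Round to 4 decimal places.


Dual coordinate (expectation parameter) for Bernoulli:
mu = 1/(1+exp(-eta)).
eta = -1.5.
exp(-eta) = exp(1.5) = 4.481689.
mu = 1/(1+4.481689) = 0.1824

0.1824


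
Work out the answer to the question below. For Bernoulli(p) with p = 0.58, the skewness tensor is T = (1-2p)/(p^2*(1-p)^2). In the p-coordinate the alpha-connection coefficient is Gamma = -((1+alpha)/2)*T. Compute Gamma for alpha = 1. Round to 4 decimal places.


Skewness (Amari-Chentsov) tensor: T = (1-2p)/(p^2*(1-p)^2).
p = 0.58, 1-2p = -0.16, p^2 = 0.3364, (1-p)^2 = 0.1764.
T = -0.16/(0.3364 * 0.1764) = -2.696283.
In the p-coordinate, Gamma^(alpha) = Gamma^(0) - (alpha/2)*T with Gamma^(0) = (1/2)*g'(p) = -T/2,
so Gamma^(alpha) = -((1+alpha)/2)*T.
alpha = 1, -(1+alpha)/2 = -1.0.
Gamma = -1.0 * -2.696283 = 2.6963

2.6963


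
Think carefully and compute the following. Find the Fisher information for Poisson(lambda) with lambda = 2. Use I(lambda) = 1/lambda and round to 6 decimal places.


Fisher information for Poisson: I(lambda) = 1/lambda.
lambda = 2.
I(lambda) = 1/2 = 0.500000

0.500000


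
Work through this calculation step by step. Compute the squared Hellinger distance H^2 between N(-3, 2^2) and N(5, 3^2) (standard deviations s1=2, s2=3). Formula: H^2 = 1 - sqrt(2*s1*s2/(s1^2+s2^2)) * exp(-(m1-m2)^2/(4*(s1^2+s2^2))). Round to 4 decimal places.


Squared Hellinger distance for Gaussians:
H^2 = 1 - sqrt(2*s1*s2/(s1^2+s2^2)) * exp(-(m1-m2)^2/(4*(s1^2+s2^2))).
s1^2 = 4, s2^2 = 9, s1^2+s2^2 = 13.
sqrt(2*2*3/(13)) = 0.960769.
(m1-m2)^2 = (-8)^2 = 64.
exp(-64/(4*13)) = exp(-1.230769) = 0.292068.
H^2 = 1 - 0.960769*0.292068 = 0.7194

0.7194


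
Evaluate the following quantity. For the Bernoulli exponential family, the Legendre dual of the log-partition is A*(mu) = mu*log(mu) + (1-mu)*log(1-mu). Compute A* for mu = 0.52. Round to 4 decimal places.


Legendre transform for Bernoulli:
A*(mu) = mu*log(mu) + (1-mu)*log(1-mu).
mu = 0.52, 1-mu = 0.48.
mu*log(mu) = 0.52*log(0.52) = -0.340042.
(1-mu)*log(1-mu) = 0.48*log(0.48) = -0.352305.
A* = -0.340042 + -0.352305 = -0.6923

-0.6923


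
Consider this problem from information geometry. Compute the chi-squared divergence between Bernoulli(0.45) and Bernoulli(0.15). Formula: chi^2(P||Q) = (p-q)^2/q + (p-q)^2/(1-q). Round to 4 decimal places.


Chi-squared divergence between Bernoulli distributions:
chi^2 = (p-q)^2/q + (p-q)^2/(1-q).
p = 0.45, q = 0.15, p-q = 0.3.
(p-q)^2 = 0.09.
term1 = 0.09/0.15 = 0.6.
term2 = 0.09/0.85 = 0.105882.
chi^2 = 0.6 + 0.105882 = 0.7059

0.7059


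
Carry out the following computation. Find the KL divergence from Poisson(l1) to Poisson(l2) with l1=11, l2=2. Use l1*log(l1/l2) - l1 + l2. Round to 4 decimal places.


KL divergence for Poisson:
KL = l1*log(l1/l2) - l1 + l2.
l1 = 11, l2 = 2.
log(11/2) = 1.704748.
l1*log(l1/l2) = 11 * 1.704748 = 18.752229.
KL = 18.752229 - 11 + 2 = 9.7522

9.7522


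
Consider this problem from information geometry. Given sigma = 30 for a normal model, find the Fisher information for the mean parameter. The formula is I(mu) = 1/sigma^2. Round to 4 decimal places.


The Fisher information for the mean of a normal distribution is I(mu) = 1/sigma^2.
sigma = 30, so sigma^2 = 900.
I(mu) = 1/900 = 0.0011

0.0011


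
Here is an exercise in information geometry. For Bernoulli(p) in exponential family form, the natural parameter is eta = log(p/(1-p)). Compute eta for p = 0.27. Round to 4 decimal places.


Natural parameter for Bernoulli: eta = log(p/(1-p)).
p = 0.27, 1-p = 0.73.
p/(1-p) = 0.369863.
eta = log(0.369863) = -0.9946

-0.9946


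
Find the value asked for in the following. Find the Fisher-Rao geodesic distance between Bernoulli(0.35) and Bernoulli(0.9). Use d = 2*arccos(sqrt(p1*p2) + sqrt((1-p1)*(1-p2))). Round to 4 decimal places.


Geodesic distance on Bernoulli manifold:
d(p1,p2) = 2*arccos(sqrt(p1*p2) + sqrt((1-p1)*(1-p2))).
sqrt(p1*p2) = sqrt(0.35*0.9) = 0.561249.
sqrt((1-p1)*(1-p2)) = sqrt(0.65*0.1) = 0.254951.
arg = 0.561249 + 0.254951 = 0.8162.
d = 2*arccos(0.8162) = 1.2320

1.2320


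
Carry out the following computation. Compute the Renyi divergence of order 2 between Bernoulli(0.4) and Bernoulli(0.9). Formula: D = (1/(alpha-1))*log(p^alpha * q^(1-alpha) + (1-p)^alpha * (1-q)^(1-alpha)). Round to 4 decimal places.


Renyi divergence of order alpha between Bernoulli distributions:
D = (1/(alpha-1))*log(p^alpha * q^(1-alpha) + (1-p)^alpha * (1-q)^(1-alpha)).
alpha = 2, p = 0.4, q = 0.9.
p^alpha * q^(1-alpha) = 0.4^2 * 0.9^-1 = 0.177778.
(1-p)^alpha * (1-q)^(1-alpha) = 0.6^2 * 0.1^-1 = 3.6.
sum = 0.177778 + 3.6 = 3.777778.
D = (1/1)*log(3.777778) = 1.3291

1.3291


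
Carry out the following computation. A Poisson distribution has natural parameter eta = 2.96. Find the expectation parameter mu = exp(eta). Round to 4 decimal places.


Expectation parameter for Poisson exponential family:
mu = exp(eta).
eta = 2.96.
mu = exp(2.96) = 19.2980

19.2980


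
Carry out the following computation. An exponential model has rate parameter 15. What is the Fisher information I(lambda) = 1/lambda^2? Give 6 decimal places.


Fisher information for exponential: I(lambda) = 1/lambda^2.
lambda = 15, lambda^2 = 225.
I = 1/225 = 0.004444

0.004444


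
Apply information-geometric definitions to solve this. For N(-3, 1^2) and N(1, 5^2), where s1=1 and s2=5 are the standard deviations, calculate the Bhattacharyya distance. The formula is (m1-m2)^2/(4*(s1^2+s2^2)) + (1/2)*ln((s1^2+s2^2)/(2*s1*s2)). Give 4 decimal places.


Bhattacharyya distance between two Gaussians:
DB = (m1-m2)^2/(4*(s1^2+s2^2)) + (1/2)*ln((s1^2+s2^2)/(2*s1*s2)).
(m1-m2)^2 = (-4)^2 = 16.
s1^2+s2^2 = 1 + 25 = 26.
term1 = 16/104 = 0.153846.
term2 = 0.5*ln(26/10.0) = 0.477756.
DB = 0.153846 + 0.477756 = 0.6316

0.6316


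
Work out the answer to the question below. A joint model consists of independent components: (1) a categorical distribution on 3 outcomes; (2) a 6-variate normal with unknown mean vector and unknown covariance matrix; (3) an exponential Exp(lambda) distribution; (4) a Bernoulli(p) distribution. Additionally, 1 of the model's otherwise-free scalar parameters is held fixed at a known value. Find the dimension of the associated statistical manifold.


The dimension of a statistical manifold equals the number of free
(independent) real parameters of the model. For a product of independent
blocks the parameter counts add.
- categorical on 3 outcomes (probabilities sum to 1): 3-1 = 2.
- 6-variate normal: 6 (mean) + 6*7/2 = 21 (symmetric covariance) = 27.
- exponential (lambda): 1.
- Bernoulli (p): 1.
Total = 2 + 27 + 1 + 1 = 31.
1 parameter(s) fixed at known values: 31 - 1 = 30.
Dimension = 30

30


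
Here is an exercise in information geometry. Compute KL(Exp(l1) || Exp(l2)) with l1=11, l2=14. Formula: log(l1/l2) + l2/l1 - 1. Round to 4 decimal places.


KL divergence for exponential family:
KL = log(l1/l2) + l2/l1 - 1.
log(11/14) = -0.241162.
14/11 = 1.272727.
KL = -0.241162 + 1.272727 - 1 = 0.0316

0.0316


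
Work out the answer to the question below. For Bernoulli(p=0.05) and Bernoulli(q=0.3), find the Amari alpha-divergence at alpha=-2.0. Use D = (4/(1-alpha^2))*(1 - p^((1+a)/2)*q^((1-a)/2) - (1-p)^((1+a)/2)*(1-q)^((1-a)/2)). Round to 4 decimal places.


Amari alpha-divergence:
D = (4/(1-alpha^2))*(1 - p^((1+a)/2)*q^((1-a)/2) - (1-p)^((1+a)/2)*(1-q)^((1-a)/2)).
alpha = -2.0, p = 0.05, q = 0.3.
e1 = (1+alpha)/2 = -0.5, e2 = (1-alpha)/2 = 1.5.
t1 = p^e1 * q^e2 = 0.05^-0.5 * 0.3^1.5 = 0.734847.
t2 = (1-p)^e1 * (1-q)^e2 = 0.95^-0.5 * 0.7^1.5 = 0.600877.
4/(1-alpha^2) = -1.333333.
D = -1.333333*(1 - 0.734847 - 0.600877) = 0.4476

0.4476


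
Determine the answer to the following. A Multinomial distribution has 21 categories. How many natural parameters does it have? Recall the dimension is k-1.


Exponential family dimension calculation:
For Multinomial with k=21 categories, dim = k-1 = 20.

20


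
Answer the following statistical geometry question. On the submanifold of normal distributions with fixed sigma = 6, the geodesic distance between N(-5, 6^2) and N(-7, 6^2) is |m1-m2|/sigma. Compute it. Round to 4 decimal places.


On the fixed-variance normal subfamily, geodesic distance = |m1-m2|/sigma.
|-5 - -7| = 2.
sigma = 6.
d = 2/6 = 0.3333

0.3333


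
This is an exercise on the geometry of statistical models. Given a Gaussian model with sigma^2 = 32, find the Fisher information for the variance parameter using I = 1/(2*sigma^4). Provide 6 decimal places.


Fisher information for variance: I(sigma^2) = 1/(2*sigma^4).
sigma^2 = 32, so sigma^4 = 1024.
I = 1/(2*1024) = 1/2048 = 0.000488

0.000488


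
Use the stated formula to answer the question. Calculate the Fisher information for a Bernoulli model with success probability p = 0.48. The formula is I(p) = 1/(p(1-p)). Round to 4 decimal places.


For Bernoulli(p), Fisher information is I(p) = 1/(p*(1-p)).
p = 0.48, 1-p = 0.52.
p*(1-p) = 0.2496.
I(p) = 1/0.2496 = 4.0064

4.0064


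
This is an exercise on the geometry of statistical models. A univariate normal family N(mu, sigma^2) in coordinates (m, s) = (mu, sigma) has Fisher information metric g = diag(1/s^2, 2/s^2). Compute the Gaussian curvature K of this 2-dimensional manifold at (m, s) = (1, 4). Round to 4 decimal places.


The metric has the form g = (A dm^2 + B ds^2)/s^2 with A = 1, B = 2.
Substitute u = sqrt(A/B)*m: g = B*(du^2 + ds^2)/s^2, i.e. B times the
Poincare upper half-plane metric, which has constant Gaussian curvature -1.
Scaling a 2D metric by a constant c divides the Gaussian curvature by c,
so K = -1/B = -1/(2) = -0.5000 everywhere (the point (m, s) = (1, 4) is irrelevant:
the curvature is constant).
The requested Gaussian curvature is K = -0.5000.

-0.5000


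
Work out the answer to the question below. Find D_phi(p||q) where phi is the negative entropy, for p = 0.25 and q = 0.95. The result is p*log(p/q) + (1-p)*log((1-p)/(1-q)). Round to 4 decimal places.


Bregman divergence with negative entropy generator:
D = p*log(p/q) + (1-p)*log((1-p)/(1-q)).
p = 0.25, q = 0.95.
p*log(p/q) = 0.25*log(0.25/0.95) = -0.33375.
(1-p)*log((1-p)/(1-q)) = 0.75*log(0.75/0.05) = 2.031038.
D = -0.33375 + 2.031038 = 1.6973

1.6973


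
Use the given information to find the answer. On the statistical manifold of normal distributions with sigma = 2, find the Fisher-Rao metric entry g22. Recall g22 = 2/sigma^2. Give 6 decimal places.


For the 2-parameter normal family, the Fisher metric has:
  g11 = 1/sigma^2, g22 = 2/sigma^2.
sigma = 2, sigma^2 = 4.
g22 = 0.500000

0.500000


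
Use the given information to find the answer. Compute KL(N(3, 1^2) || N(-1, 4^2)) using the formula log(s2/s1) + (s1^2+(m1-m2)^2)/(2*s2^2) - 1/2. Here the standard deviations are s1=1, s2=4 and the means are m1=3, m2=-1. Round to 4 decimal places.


KL divergence between normal distributions:
KL = log(s2/s1) + (s1^2 + (m1-m2)^2)/(2*s2^2) - 1/2.
log(4/1) = 1.386294.
(1^2 + (3--1)^2)/(2*4^2) = (1 + 16)/32 = 0.53125.
KL = 1.386294 + 0.53125 - 0.5 = 1.4175

1.4175


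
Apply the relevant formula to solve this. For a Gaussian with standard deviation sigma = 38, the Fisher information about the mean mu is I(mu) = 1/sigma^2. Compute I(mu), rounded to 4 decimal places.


The Fisher information for the mean of a normal distribution is I(mu) = 1/sigma^2.
sigma = 38, so sigma^2 = 1444.
I(mu) = 1/1444 = 0.0007

0.0007


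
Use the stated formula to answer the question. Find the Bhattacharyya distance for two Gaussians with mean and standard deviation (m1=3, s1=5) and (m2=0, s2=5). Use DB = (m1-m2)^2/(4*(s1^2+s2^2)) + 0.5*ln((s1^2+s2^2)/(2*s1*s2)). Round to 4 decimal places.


Bhattacharyya distance between two Gaussians:
DB = (m1-m2)^2/(4*(s1^2+s2^2)) + (1/2)*ln((s1^2+s2^2)/(2*s1*s2)).
(m1-m2)^2 = (3)^2 = 9.
s1^2+s2^2 = 25 + 25 = 50.
term1 = 9/200 = 0.045.
term2 = 0.5*ln(50/50.0) = 0.0.
DB = 0.045 + 0.0 = 0.0450

0.0450


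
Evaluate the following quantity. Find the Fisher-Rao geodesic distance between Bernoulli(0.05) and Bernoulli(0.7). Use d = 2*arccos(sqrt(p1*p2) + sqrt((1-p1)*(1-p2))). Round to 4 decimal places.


Geodesic distance on Bernoulli manifold:
d(p1,p2) = 2*arccos(sqrt(p1*p2) + sqrt((1-p1)*(1-p2))).
sqrt(p1*p2) = sqrt(0.05*0.7) = 0.187083.
sqrt((1-p1)*(1-p2)) = sqrt(0.95*0.3) = 0.533854.
arg = 0.187083 + 0.533854 = 0.720937.
d = 2*arccos(0.720937) = 1.5313

1.5313


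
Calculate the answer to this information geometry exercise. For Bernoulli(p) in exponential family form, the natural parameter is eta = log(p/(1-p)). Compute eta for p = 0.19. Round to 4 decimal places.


Natural parameter for Bernoulli: eta = log(p/(1-p)).
p = 0.19, 1-p = 0.81.
p/(1-p) = 0.234568.
eta = log(0.234568) = -1.4500

-1.4500


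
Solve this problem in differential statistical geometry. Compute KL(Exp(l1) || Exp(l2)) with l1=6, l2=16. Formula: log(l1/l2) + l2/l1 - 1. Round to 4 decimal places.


KL divergence for exponential family:
KL = log(l1/l2) + l2/l1 - 1.
log(6/16) = -0.980829.
16/6 = 2.666667.
KL = -0.980829 + 2.666667 - 1 = 0.6858

0.6858


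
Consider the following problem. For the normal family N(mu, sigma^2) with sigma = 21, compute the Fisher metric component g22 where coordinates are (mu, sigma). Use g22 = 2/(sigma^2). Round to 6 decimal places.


For the 2-parameter normal family, the Fisher metric has:
  g11 = 1/sigma^2, g22 = 2/sigma^2.
sigma = 21, sigma^2 = 441.
g22 = 0.004535

0.004535


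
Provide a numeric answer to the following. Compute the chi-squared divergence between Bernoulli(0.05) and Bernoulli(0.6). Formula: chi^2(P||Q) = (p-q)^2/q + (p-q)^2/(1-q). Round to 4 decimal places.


Chi-squared divergence between Bernoulli distributions:
chi^2 = (p-q)^2/q + (p-q)^2/(1-q).
p = 0.05, q = 0.6, p-q = -0.55.
(p-q)^2 = 0.3025.
term1 = 0.3025/0.6 = 0.504167.
term2 = 0.3025/0.4 = 0.75625.
chi^2 = 0.504167 + 0.75625 = 1.2604

1.2604


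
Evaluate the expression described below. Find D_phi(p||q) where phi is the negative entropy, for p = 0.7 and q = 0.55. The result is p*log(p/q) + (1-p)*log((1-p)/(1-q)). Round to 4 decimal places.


Bregman divergence with negative entropy generator:
D = p*log(p/q) + (1-p)*log((1-p)/(1-q)).
p = 0.7, q = 0.55.
p*log(p/q) = 0.7*log(0.7/0.55) = 0.168813.
(1-p)*log((1-p)/(1-q)) = 0.3*log(0.3/0.45) = -0.12164.
D = 0.168813 + -0.12164 = 0.0472

0.0472


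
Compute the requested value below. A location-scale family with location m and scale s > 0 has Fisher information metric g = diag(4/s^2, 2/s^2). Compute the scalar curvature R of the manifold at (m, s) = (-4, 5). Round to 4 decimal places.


The metric has the form g = (A dm^2 + B ds^2)/s^2 with A = 4, B = 2.
Substitute u = sqrt(A/B)*m: g = B*(du^2 + ds^2)/s^2, i.e. B times the
Poincare upper half-plane metric, which has constant Gaussian curvature -1.
Scaling a 2D metric by a constant c divides the Gaussian curvature by c,
so K = -1/B = -1/(2) = -0.5000 everywhere (the point (m, s) = (-4, 5) is irrelevant:
the curvature is constant).
Scalar curvature in dimension 2: R = 2K = -2/(2) = -1.0000.

-1.0000


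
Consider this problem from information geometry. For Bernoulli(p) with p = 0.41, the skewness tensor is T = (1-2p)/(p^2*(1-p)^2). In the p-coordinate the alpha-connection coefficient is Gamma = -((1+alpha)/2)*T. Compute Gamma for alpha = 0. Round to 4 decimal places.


Skewness (Amari-Chentsov) tensor: T = (1-2p)/(p^2*(1-p)^2).
p = 0.41, 1-2p = 0.18, p^2 = 0.1681, (1-p)^2 = 0.3481.
T = 0.18/(0.1681 * 0.3481) = 3.076102.
In the p-coordinate, Gamma^(alpha) = Gamma^(0) - (alpha/2)*T with Gamma^(0) = (1/2)*g'(p) = -T/2,
so Gamma^(alpha) = -((1+alpha)/2)*T.
alpha = 0, -(1+alpha)/2 = -0.5.
Gamma = -0.5 * 3.076102 = -1.5381

-1.5381


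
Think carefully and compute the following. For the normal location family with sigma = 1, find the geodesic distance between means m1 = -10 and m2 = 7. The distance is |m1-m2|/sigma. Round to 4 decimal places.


On the fixed-variance normal subfamily, geodesic distance = |m1-m2|/sigma.
|-10 - 7| = 17.
sigma = 1.
d = 17/1 = 17.0000

17.0000


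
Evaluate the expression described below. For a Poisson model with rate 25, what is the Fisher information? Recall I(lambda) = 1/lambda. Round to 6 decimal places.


Fisher information for Poisson: I(lambda) = 1/lambda.
lambda = 25.
I(lambda) = 1/25 = 0.040000

0.040000


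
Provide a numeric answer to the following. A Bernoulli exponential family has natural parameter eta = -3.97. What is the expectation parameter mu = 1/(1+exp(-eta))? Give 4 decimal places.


Dual coordinate (expectation parameter) for Bernoulli:
mu = 1/(1+exp(-eta)).
eta = -3.97.
exp(-eta) = exp(3.97) = 52.984531.
mu = 1/(1+52.984531) = 0.0185

0.0185


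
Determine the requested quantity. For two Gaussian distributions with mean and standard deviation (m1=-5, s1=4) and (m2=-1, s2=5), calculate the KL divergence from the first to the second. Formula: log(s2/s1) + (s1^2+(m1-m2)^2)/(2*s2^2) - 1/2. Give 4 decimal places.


KL divergence between normal distributions:
KL = log(s2/s1) + (s1^2 + (m1-m2)^2)/(2*s2^2) - 1/2.
log(5/4) = 0.223144.
(4^2 + (-5--1)^2)/(2*5^2) = (16 + 16)/50 = 0.64.
KL = 0.223144 + 0.64 - 0.5 = 0.3631

0.3631


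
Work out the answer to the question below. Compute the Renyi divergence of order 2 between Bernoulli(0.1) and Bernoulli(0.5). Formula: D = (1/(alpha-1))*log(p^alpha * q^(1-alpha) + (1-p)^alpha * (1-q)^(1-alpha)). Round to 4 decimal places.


Renyi divergence of order alpha between Bernoulli distributions:
D = (1/(alpha-1))*log(p^alpha * q^(1-alpha) + (1-p)^alpha * (1-q)^(1-alpha)).
alpha = 2, p = 0.1, q = 0.5.
p^alpha * q^(1-alpha) = 0.1^2 * 0.5^-1 = 0.02.
(1-p)^alpha * (1-q)^(1-alpha) = 0.9^2 * 0.5^-1 = 1.62.
sum = 0.02 + 1.62 = 1.64.
D = (1/1)*log(1.64) = 0.4947

0.4947


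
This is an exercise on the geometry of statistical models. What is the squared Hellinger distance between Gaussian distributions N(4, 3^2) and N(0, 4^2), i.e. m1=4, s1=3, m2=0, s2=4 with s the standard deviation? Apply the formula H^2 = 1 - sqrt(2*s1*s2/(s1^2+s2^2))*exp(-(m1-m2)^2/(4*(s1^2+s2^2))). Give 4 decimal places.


Squared Hellinger distance for Gaussians:
H^2 = 1 - sqrt(2*s1*s2/(s1^2+s2^2)) * exp(-(m1-m2)^2/(4*(s1^2+s2^2))).
s1^2 = 9, s2^2 = 16, s1^2+s2^2 = 25.
sqrt(2*3*4/(25)) = 0.979796.
(m1-m2)^2 = (4)^2 = 16.
exp(-16/(4*25)) = exp(-0.16) = 0.852144.
H^2 = 1 - 0.979796*0.852144 = 0.1651

0.1651


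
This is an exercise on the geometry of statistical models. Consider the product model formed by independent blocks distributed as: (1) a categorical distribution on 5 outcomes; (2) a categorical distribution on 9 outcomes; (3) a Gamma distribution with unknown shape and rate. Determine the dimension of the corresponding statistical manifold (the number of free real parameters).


The dimension of a statistical manifold equals the number of free
(independent) real parameters of the model. For a product of independent
blocks the parameter counts add.
- categorical on 5 outcomes (probabilities sum to 1): 5-1 = 4.
- categorical on 9 outcomes (probabilities sum to 1): 9-1 = 8.
- Gamma (shape, rate): 2.
Total = 4 + 8 + 2 = 14.
Dimension = 14

14


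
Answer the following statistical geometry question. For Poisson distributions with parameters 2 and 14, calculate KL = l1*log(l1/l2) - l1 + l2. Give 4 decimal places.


KL divergence for Poisson:
KL = l1*log(l1/l2) - l1 + l2.
l1 = 2, l2 = 14.
log(2/14) = -1.94591.
l1*log(l1/l2) = 2 * -1.94591 = -3.89182.
KL = -3.89182 - 2 + 14 = 8.1082

8.1082


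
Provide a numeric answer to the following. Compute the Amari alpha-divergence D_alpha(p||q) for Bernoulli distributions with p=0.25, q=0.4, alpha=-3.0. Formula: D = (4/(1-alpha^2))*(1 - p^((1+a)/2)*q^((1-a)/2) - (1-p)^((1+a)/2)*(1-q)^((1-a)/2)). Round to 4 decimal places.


Amari alpha-divergence:
D = (4/(1-alpha^2))*(1 - p^((1+a)/2)*q^((1-a)/2) - (1-p)^((1+a)/2)*(1-q)^((1-a)/2)).
alpha = -3.0, p = 0.25, q = 0.4.
e1 = (1+alpha)/2 = -1.0, e2 = (1-alpha)/2 = 2.0.
t1 = p^e1 * q^e2 = 0.25^-1.0 * 0.4^2.0 = 0.64.
t2 = (1-p)^e1 * (1-q)^e2 = 0.75^-1.0 * 0.6^2.0 = 0.48.
4/(1-alpha^2) = -0.5.
D = -0.5*(1 - 0.64 - 0.48) = 0.0600

0.0600


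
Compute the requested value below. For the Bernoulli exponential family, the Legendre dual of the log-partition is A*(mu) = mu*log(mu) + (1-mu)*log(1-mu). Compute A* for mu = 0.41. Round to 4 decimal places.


Legendre transform for Bernoulli:
A*(mu) = mu*log(mu) + (1-mu)*log(1-mu).
mu = 0.41, 1-mu = 0.59.
mu*log(mu) = 0.41*log(0.41) = -0.365555.
(1-mu)*log(1-mu) = 0.59*log(0.59) = -0.311303.
A* = -0.365555 + -0.311303 = -0.6769

-0.6769


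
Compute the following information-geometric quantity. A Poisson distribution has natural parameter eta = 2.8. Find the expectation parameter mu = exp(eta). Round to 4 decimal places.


Expectation parameter for Poisson exponential family:
mu = exp(eta).
eta = 2.8.
mu = exp(2.8) = 16.4446

16.4446


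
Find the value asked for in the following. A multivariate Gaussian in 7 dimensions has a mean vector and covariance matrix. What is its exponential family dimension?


Exponential family dimension calculation:
For 7-dim MVN: mean has 7 params, covariance has 7*8/2 = 28 unique entries.
Total dim = 7 + 28 = 35.

35


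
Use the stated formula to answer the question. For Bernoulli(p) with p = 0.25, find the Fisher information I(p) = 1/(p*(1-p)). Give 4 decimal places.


For Bernoulli(p), Fisher information is I(p) = 1/(p*(1-p)).
p = 0.25, 1-p = 0.75.
p*(1-p) = 0.1875.
I(p) = 1/0.1875 = 5.3333

5.3333


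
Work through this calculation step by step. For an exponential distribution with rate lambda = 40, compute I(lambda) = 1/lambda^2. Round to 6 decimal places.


Fisher information for exponential: I(lambda) = 1/lambda^2.
lambda = 40, lambda^2 = 1600.
I = 1/1600 = 0.000625

0.000625


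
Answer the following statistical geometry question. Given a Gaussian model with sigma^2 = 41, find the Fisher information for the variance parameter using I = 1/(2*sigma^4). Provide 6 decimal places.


Fisher information for variance: I(sigma^2) = 1/(2*sigma^4).
sigma^2 = 41, so sigma^4 = 1681.
I = 1/(2*1681) = 1/3362 = 0.000297

0.000297


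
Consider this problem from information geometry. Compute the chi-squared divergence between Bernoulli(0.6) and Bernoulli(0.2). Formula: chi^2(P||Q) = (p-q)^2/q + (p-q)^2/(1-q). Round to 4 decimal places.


Chi-squared divergence between Bernoulli distributions:
chi^2 = (p-q)^2/q + (p-q)^2/(1-q).
p = 0.6, q = 0.2, p-q = 0.4.
(p-q)^2 = 0.16.
term1 = 0.16/0.2 = 0.8.
term2 = 0.16/0.8 = 0.2.
chi^2 = 0.8 + 0.2 = 1.0000

1.0000


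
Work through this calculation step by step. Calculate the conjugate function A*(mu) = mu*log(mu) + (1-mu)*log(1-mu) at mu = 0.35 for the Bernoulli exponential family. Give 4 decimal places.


Legendre transform for Bernoulli:
A*(mu) = mu*log(mu) + (1-mu)*log(1-mu).
mu = 0.35, 1-mu = 0.65.
mu*log(mu) = 0.35*log(0.35) = -0.367438.
(1-mu)*log(1-mu) = 0.65*log(0.65) = -0.280009.
A* = -0.367438 + -0.280009 = -0.6474

-0.6474


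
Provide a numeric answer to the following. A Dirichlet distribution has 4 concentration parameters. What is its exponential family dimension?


Exponential family dimension calculation:
Dirichlet with 4 components has 4 natural parameters.

4


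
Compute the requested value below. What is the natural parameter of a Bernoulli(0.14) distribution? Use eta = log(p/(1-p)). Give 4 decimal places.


Natural parameter for Bernoulli: eta = log(p/(1-p)).
p = 0.14, 1-p = 0.86.
p/(1-p) = 0.162791.
eta = log(0.162791) = -1.8153

-1.8153


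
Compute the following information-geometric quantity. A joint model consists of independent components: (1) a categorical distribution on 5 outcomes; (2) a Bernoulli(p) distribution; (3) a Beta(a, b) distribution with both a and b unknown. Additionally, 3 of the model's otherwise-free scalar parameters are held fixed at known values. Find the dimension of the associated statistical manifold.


The dimension of a statistical manifold equals the number of free
(independent) real parameters of the model. For a product of independent
blocks the parameter counts add.
- categorical on 5 outcomes (probabilities sum to 1): 5-1 = 4.
- Bernoulli (p): 1.
- Beta (a, b): 2.
Total = 4 + 1 + 2 = 7.
3 parameter(s) fixed at known values: 7 - 3 = 4.
Dimension = 4

4


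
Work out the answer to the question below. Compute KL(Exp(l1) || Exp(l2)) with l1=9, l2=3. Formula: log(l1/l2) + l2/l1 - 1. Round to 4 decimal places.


KL divergence for exponential family:
KL = log(l1/l2) + l2/l1 - 1.
log(9/3) = 1.098612.
3/9 = 0.333333.
KL = 1.098612 + 0.333333 - 1 = 0.4319

0.4319


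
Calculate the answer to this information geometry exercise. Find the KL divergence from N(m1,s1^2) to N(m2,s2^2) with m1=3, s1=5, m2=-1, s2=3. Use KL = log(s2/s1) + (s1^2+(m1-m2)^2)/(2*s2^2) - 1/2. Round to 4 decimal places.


KL divergence between normal distributions:
KL = log(s2/s1) + (s1^2 + (m1-m2)^2)/(2*s2^2) - 1/2.
log(3/5) = -0.510826.
(5^2 + (3--1)^2)/(2*3^2) = (25 + 16)/18 = 2.277778.
KL = -0.510826 + 2.277778 - 0.5 = 1.2670

1.2670


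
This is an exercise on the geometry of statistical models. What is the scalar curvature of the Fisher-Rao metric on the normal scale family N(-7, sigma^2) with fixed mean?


This family has a single free parameter, so its statistical manifold
is 1-dimensional. The Riemann curvature tensor of any 1-dimensional
Riemannian manifold vanishes identically, so R = 0.

0


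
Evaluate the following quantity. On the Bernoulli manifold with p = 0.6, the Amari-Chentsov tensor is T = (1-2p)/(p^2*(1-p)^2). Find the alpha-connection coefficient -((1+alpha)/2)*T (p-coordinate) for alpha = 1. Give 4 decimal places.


Skewness (Amari-Chentsov) tensor: T = (1-2p)/(p^2*(1-p)^2).
p = 0.6, 1-2p = -0.2, p^2 = 0.36, (1-p)^2 = 0.16.
T = -0.2/(0.36 * 0.16) = -3.472222.
In the p-coordinate, Gamma^(alpha) = Gamma^(0) - (alpha/2)*T with Gamma^(0) = (1/2)*g'(p) = -T/2,
so Gamma^(alpha) = -((1+alpha)/2)*T.
alpha = 1, -(1+alpha)/2 = -1.0.
Gamma = -1.0 * -3.472222 = 3.4722

3.4722


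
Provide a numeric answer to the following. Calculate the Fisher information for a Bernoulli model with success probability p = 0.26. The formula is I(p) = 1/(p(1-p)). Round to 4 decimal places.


For Bernoulli(p), Fisher information is I(p) = 1/(p*(1-p)).
p = 0.26, 1-p = 0.74.
p*(1-p) = 0.1924.
I(p) = 1/0.1924 = 5.1975

5.1975


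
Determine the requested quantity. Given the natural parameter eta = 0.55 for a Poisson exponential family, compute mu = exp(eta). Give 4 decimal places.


Expectation parameter for Poisson exponential family:
mu = exp(eta).
eta = 0.55.
mu = exp(0.55) = 1.7333

1.7333


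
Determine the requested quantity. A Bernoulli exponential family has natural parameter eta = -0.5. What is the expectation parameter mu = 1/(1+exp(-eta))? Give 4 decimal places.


Dual coordinate (expectation parameter) for Bernoulli:
mu = 1/(1+exp(-eta)).
eta = -0.5.
exp(-eta) = exp(0.5) = 1.648721.
mu = 1/(1+1.648721) = 0.3775

0.3775


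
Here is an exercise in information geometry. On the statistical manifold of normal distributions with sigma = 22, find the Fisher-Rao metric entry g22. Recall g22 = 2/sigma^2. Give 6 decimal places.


For the 2-parameter normal family, the Fisher metric has:
  g11 = 1/sigma^2, g22 = 2/sigma^2.
sigma = 22, sigma^2 = 484.
g22 = 0.004132

0.004132


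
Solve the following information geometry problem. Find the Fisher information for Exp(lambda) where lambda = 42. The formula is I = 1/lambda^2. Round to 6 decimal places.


Fisher information for exponential: I(lambda) = 1/lambda^2.
lambda = 42, lambda^2 = 1764.
I = 1/1764 = 0.000567

0.000567


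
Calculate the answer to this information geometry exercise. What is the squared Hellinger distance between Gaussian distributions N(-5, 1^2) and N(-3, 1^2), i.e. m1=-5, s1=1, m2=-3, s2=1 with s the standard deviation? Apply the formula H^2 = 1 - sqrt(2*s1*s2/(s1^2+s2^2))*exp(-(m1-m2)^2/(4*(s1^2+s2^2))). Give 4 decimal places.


Squared Hellinger distance for Gaussians:
H^2 = 1 - sqrt(2*s1*s2/(s1^2+s2^2)) * exp(-(m1-m2)^2/(4*(s1^2+s2^2))).
s1^2 = 1, s2^2 = 1, s1^2+s2^2 = 2.
sqrt(2*1*1/(2)) = 1.0.
(m1-m2)^2 = (-2)^2 = 4.
exp(-4/(4*2)) = exp(-0.5) = 0.606531.
H^2 = 1 - 1.0*0.606531 = 0.3935

0.3935


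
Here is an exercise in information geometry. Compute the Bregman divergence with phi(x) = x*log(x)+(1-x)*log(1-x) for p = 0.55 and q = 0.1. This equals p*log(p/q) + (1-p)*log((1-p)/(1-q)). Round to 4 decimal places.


Bregman divergence with negative entropy generator:
D = p*log(p/q) + (1-p)*log((1-p)/(1-q)).
p = 0.55, q = 0.1.
p*log(p/q) = 0.55*log(0.55/0.1) = 0.937611.
(1-p)*log((1-p)/(1-q)) = 0.45*log(0.45/0.9) = -0.311916.
D = 0.937611 + -0.311916 = 0.6257

0.6257


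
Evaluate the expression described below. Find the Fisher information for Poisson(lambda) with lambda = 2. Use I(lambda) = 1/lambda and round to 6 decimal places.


Fisher information for Poisson: I(lambda) = 1/lambda.
lambda = 2.
I(lambda) = 1/2 = 0.500000

0.500000


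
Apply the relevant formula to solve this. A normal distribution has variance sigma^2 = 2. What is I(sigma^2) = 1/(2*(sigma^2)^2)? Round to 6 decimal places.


Fisher information for variance: I(sigma^2) = 1/(2*sigma^4).
sigma^2 = 2, so sigma^4 = 4.
I = 1/(2*4) = 1/8 = 0.125000

0.125000


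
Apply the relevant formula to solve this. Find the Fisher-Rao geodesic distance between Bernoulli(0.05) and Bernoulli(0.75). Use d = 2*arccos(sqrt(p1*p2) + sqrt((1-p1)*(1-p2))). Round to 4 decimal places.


Geodesic distance on Bernoulli manifold:
d(p1,p2) = 2*arccos(sqrt(p1*p2) + sqrt((1-p1)*(1-p2))).
sqrt(p1*p2) = sqrt(0.05*0.75) = 0.193649.
sqrt((1-p1)*(1-p2)) = sqrt(0.95*0.25) = 0.48734.
arg = 0.193649 + 0.48734 = 0.680989.
d = 2*arccos(0.680989) = 1.6434

1.6434


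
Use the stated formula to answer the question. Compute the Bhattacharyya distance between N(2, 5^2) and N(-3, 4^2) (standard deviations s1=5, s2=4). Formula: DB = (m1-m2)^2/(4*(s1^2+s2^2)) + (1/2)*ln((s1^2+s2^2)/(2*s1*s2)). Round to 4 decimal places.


Bhattacharyya distance between two Gaussians:
DB = (m1-m2)^2/(4*(s1^2+s2^2)) + (1/2)*ln((s1^2+s2^2)/(2*s1*s2)).
(m1-m2)^2 = (5)^2 = 25.
s1^2+s2^2 = 25 + 16 = 41.
term1 = 25/164 = 0.152439.
term2 = 0.5*ln(41/40.0) = 0.012346.
DB = 0.152439 + 0.012346 = 0.1648

0.1648


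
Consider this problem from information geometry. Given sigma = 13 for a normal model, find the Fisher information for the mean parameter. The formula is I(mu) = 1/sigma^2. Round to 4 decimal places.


The Fisher information for the mean of a normal distribution is I(mu) = 1/sigma^2.
sigma = 13, so sigma^2 = 169.
I(mu) = 1/169 = 0.0059

0.0059


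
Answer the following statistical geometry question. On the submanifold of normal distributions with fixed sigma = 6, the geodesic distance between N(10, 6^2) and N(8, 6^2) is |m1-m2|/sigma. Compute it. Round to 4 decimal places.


On the fixed-variance normal subfamily, geodesic distance = |m1-m2|/sigma.
|10 - 8| = 2.
sigma = 6.
d = 2/6 = 0.3333

0.3333


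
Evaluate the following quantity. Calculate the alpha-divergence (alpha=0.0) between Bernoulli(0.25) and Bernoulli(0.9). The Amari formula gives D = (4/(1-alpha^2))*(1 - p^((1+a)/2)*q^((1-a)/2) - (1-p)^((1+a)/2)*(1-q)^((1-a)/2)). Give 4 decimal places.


Amari alpha-divergence:
D = (4/(1-alpha^2))*(1 - p^((1+a)/2)*q^((1-a)/2) - (1-p)^((1+a)/2)*(1-q)^((1-a)/2)).
alpha = 0.0, p = 0.25, q = 0.9.
e1 = (1+alpha)/2 = 0.5, e2 = (1-alpha)/2 = 0.5.
t1 = p^e1 * q^e2 = 0.25^0.5 * 0.9^0.5 = 0.474342.
t2 = (1-p)^e1 * (1-q)^e2 = 0.75^0.5 * 0.1^0.5 = 0.273861.
4/(1-alpha^2) = 4.0.
D = 4.0*(1 - 0.474342 - 0.273861) = 1.0072

1.0072


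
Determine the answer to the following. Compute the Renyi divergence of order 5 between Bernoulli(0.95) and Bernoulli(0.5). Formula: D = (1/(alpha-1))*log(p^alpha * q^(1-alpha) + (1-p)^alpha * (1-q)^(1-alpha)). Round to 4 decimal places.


Renyi divergence of order alpha between Bernoulli distributions:
D = (1/(alpha-1))*log(p^alpha * q^(1-alpha) + (1-p)^alpha * (1-q)^(1-alpha)).
alpha = 5, p = 0.95, q = 0.5.
p^alpha * q^(1-alpha) = 0.95^5 * 0.5^-4 = 12.380495.
(1-p)^alpha * (1-q)^(1-alpha) = 0.05^5 * 0.5^-4 = 5e-06.
sum = 12.380495 + 5e-06 = 12.3805.
D = (1/4)*log(12.3805) = 0.6290

0.6290
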